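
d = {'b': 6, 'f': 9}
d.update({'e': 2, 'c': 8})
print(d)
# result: {'b': 6, 'f': 9, 'e': 2, 'c': 8}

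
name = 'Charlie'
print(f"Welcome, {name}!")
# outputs Welcome, Charlie!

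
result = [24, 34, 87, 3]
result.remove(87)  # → [24, 34, 3]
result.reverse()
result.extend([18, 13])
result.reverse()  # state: [13, 18, 24, 34, 3]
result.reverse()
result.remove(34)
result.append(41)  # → [3, 24, 18, 13, 41]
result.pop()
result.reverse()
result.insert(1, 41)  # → [13, 41, 18, 24, 3]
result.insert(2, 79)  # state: [13, 41, 79, 18, 24, 3]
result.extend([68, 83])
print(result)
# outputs [13, 41, 79, 18, 24, 3, 68, 83]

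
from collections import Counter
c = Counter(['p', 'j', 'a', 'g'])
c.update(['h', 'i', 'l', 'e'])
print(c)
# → Counter({'p': 1, 'j': 1, 'a': 1, 'g': 1, 'h': 1, 'i': 1, 'l': 1, 'e': 1})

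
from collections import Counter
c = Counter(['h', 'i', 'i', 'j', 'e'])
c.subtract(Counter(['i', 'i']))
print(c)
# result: Counter({'h': 1, 'j': 1, 'e': 1, 'i': 0})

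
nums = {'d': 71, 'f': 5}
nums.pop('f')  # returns 5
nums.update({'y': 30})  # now {'d': 71, 'y': 30}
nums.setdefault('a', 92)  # 92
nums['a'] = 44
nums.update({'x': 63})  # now {'d': 71, 'y': 30, 'a': 44, 'x': 63}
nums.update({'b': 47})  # {'d': 71, 'y': 30, 'a': 44, 'x': 63, 'b': 47}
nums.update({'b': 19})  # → {'d': 71, 'y': 30, 'a': 44, 'x': 63, 'b': 19}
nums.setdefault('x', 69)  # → 63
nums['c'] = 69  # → {'d': 71, 'y': 30, 'a': 44, 'x': 63, 'b': 19, 'c': 69}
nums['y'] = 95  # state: {'d': 71, 'y': 95, 'a': 44, 'x': 63, 'b': 19, 'c': 69}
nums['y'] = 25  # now {'d': 71, 'y': 25, 'a': 44, 'x': 63, 'b': 19, 'c': 69}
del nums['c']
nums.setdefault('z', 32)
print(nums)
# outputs {'d': 71, 'y': 25, 'a': 44, 'x': 63, 'b': 19, 'z': 32}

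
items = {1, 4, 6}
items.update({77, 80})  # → {1, 4, 6, 77, 80}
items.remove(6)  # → {1, 4, 77, 80}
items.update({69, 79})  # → {1, 4, 69, 77, 79, 80}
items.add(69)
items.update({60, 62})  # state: {1, 4, 60, 62, 69, 77, 79, 80}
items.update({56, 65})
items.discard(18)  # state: {1, 4, 56, 60, 62, 65, 69, 77, 79, 80}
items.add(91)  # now {1, 4, 56, 60, 62, 65, 69, 77, 79, 80, 91}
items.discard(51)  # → {1, 4, 56, 60, 62, 65, 69, 77, 79, 80, 91}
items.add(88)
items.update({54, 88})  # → {1, 4, 54, 56, 60, 62, 65, 69, 77, 79, 80, 88, 91}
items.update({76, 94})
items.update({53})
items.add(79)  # {1, 4, 53, 54, 56, 60, 62, 65, 69, 76, 77, 79, 80, 88, 91, 94}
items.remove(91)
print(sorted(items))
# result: [1, 4, 53, 54, 56, 60, 62, 65, 69, 76, 77, 79, 80, 88, 94]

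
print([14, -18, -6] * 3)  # [14, -18, -6, 14, -18, -6, 14, -18, -6]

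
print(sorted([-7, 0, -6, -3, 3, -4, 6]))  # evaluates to [-7, -6, -4, -3, 0, 3, 6]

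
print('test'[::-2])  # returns te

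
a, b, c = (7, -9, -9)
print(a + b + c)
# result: -11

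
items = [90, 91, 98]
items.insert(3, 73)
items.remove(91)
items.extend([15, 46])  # [90, 98, 73, 15, 46]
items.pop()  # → 46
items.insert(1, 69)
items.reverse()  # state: [15, 73, 98, 69, 90]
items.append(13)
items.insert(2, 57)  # [15, 73, 57, 98, 69, 90, 13]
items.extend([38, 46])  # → [15, 73, 57, 98, 69, 90, 13, 38, 46]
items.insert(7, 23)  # [15, 73, 57, 98, 69, 90, 13, 23, 38, 46]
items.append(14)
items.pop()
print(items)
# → [15, 73, 57, 98, 69, 90, 13, 23, 38, 46]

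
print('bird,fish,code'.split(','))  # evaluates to ['bird', 'fish', 'code']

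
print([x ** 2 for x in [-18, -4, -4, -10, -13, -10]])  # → [324, 16, 16, 100, 169, 100]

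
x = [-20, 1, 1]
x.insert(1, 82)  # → [-20, 82, 1, 1]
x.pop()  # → 1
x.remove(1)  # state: [-20, 82]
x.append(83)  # [-20, 82, 83]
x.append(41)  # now [-20, 82, 83, 41]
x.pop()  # 41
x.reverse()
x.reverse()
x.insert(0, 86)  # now [86, -20, 82, 83]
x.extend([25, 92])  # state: [86, -20, 82, 83, 25, 92]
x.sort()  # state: [-20, 25, 82, 83, 86, 92]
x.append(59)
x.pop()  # 59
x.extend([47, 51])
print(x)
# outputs [-20, 25, 82, 83, 86, 92, 47, 51]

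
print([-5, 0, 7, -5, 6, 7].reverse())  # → None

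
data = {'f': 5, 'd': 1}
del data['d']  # {'f': 5}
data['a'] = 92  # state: {'f': 5, 'a': 92}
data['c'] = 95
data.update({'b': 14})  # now {'f': 5, 'a': 92, 'c': 95, 'b': 14}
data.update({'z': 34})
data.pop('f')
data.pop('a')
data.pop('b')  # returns 14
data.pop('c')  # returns 95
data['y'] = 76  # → {'z': 34, 'y': 76}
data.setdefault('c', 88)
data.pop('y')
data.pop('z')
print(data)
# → {'c': 88}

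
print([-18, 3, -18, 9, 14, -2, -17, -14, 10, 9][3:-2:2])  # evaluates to [9, -2, -14]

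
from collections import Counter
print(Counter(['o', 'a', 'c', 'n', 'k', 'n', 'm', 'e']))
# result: Counter({'n': 2, 'o': 1, 'a': 1, 'c': 1, 'k': 1, 'm': 1, 'e': 1})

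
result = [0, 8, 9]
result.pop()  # 9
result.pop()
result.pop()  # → 0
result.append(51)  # [51]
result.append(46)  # [51, 46]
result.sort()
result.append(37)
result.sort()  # [37, 46, 51]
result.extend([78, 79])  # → [37, 46, 51, 78, 79]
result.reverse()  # [79, 78, 51, 46, 37]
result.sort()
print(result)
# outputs [37, 46, 51, 78, 79]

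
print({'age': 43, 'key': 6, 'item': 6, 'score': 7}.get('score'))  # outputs 7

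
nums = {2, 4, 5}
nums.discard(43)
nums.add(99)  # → {2, 4, 5, 99}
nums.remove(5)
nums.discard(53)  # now {2, 4, 99}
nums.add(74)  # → {2, 4, 74, 99}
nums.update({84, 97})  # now {2, 4, 74, 84, 97, 99}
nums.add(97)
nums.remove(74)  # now {2, 4, 84, 97, 99}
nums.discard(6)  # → {2, 4, 84, 97, 99}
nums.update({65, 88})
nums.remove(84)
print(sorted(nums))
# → [2, 4, 65, 88, 97, 99]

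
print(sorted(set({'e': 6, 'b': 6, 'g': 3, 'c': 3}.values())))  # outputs [3, 6]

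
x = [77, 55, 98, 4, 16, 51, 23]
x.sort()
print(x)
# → [4, 16, 23, 51, 55, 77, 98]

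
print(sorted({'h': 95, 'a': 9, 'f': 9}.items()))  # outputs [('a', 9), ('f', 9), ('h', 95)]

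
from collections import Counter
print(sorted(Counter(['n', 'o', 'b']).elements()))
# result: ['b', 'n', 'o']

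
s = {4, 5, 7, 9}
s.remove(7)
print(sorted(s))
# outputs [4, 5, 9]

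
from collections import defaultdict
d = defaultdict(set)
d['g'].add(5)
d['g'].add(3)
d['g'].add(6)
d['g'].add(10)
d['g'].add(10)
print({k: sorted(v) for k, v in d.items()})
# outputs {'g': [3, 5, 6, 10]}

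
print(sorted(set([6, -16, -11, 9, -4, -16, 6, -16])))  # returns [-16, -11, -4, 6, 9]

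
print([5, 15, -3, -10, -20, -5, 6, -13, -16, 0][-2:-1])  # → [-16]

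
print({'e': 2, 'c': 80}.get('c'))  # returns 80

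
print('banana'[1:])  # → anana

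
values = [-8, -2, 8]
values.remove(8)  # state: [-8, -2]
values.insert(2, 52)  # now [-8, -2, 52]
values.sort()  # [-8, -2, 52]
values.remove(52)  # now [-8, -2]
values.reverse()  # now [-2, -8]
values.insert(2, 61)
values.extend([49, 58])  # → [-2, -8, 61, 49, 58]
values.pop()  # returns 58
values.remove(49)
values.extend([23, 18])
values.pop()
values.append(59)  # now [-2, -8, 61, 23, 59]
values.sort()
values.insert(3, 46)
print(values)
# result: [-8, -2, 23, 46, 59, 61]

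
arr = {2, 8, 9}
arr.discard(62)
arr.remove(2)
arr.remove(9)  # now {8}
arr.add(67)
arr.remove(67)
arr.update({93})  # {8, 93}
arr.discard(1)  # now {8, 93}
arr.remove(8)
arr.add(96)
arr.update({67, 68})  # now {67, 68, 93, 96}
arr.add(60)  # {60, 67, 68, 93, 96}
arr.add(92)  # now {60, 67, 68, 92, 93, 96}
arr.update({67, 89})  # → {60, 67, 68, 89, 92, 93, 96}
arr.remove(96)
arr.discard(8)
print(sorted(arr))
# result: [60, 67, 68, 89, 92, 93]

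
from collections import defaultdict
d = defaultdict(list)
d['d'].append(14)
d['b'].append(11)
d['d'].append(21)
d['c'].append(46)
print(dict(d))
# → {'d': [14, 21], 'b': [11], 'c': [46]}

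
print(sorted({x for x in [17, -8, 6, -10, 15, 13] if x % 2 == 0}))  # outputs [-10, -8, 6]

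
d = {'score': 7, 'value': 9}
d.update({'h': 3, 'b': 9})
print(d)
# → {'score': 7, 'value': 9, 'h': 3, 'b': 9}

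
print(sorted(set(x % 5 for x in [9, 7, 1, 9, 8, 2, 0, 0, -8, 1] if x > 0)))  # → [1, 2, 3, 4]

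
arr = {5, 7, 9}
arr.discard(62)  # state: {5, 7, 9}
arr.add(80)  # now {5, 7, 9, 80}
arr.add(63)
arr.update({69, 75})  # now {5, 7, 9, 63, 69, 75, 80}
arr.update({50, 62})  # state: {5, 7, 9, 50, 62, 63, 69, 75, 80}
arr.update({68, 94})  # {5, 7, 9, 50, 62, 63, 68, 69, 75, 80, 94}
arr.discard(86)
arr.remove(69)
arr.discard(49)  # {5, 7, 9, 50, 62, 63, 68, 75, 80, 94}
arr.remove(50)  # {5, 7, 9, 62, 63, 68, 75, 80, 94}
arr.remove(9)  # {5, 7, 62, 63, 68, 75, 80, 94}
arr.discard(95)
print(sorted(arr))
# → [5, 7, 62, 63, 68, 75, 80, 94]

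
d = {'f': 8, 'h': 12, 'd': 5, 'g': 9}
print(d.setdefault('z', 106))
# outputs 106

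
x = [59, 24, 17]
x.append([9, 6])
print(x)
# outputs [59, 24, 17, [9, 6]]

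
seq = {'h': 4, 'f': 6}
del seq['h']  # {'f': 6}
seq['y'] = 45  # {'f': 6, 'y': 45}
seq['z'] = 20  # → {'f': 6, 'y': 45, 'z': 20}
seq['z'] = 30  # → {'f': 6, 'y': 45, 'z': 30}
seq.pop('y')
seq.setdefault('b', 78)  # 78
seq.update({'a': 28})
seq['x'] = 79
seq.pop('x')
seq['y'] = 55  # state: {'f': 6, 'z': 30, 'b': 78, 'a': 28, 'y': 55}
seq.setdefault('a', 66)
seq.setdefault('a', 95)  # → 28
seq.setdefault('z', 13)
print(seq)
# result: {'f': 6, 'z': 30, 'b': 78, 'a': 28, 'y': 55}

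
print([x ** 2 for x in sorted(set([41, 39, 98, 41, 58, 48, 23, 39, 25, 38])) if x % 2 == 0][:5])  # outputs [1444, 2304, 3364, 9604]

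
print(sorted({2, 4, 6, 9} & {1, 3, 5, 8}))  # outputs []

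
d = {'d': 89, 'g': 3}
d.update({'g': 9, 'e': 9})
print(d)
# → {'d': 89, 'g': 9, 'e': 9}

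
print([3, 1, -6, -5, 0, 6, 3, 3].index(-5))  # 3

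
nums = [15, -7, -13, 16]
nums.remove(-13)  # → [15, -7, 16]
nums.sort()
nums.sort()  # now [-7, 15, 16]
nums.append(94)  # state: [-7, 15, 16, 94]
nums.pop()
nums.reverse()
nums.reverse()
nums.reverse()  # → [16, 15, -7]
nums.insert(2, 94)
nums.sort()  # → [-7, 15, 16, 94]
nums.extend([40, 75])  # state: [-7, 15, 16, 94, 40, 75]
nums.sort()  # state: [-7, 15, 16, 40, 75, 94]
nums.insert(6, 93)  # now [-7, 15, 16, 40, 75, 94, 93]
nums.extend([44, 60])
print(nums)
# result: [-7, 15, 16, 40, 75, 94, 93, 44, 60]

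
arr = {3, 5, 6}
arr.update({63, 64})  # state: {3, 5, 6, 63, 64}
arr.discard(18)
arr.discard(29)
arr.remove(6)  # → {3, 5, 63, 64}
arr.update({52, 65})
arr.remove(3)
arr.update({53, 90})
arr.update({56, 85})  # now {5, 52, 53, 56, 63, 64, 65, 85, 90}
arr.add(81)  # {5, 52, 53, 56, 63, 64, 65, 81, 85, 90}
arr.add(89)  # {5, 52, 53, 56, 63, 64, 65, 81, 85, 89, 90}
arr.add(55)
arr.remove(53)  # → {5, 52, 55, 56, 63, 64, 65, 81, 85, 89, 90}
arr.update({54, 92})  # {5, 52, 54, 55, 56, 63, 64, 65, 81, 85, 89, 90, 92}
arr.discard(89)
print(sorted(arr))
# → [5, 52, 54, 55, 56, 63, 64, 65, 81, 85, 90, 92]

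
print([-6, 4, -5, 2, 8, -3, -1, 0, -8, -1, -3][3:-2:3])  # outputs [2, -1]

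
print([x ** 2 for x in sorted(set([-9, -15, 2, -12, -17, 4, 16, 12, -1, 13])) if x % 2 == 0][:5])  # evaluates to [144, 4, 16, 144, 256]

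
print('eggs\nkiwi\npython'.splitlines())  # ['eggs', 'kiwi', 'python']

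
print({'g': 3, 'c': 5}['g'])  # 3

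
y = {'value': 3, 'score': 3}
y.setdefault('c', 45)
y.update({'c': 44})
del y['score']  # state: {'value': 3, 'c': 44}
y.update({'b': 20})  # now {'value': 3, 'c': 44, 'b': 20}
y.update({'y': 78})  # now {'value': 3, 'c': 44, 'b': 20, 'y': 78}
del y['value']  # {'c': 44, 'b': 20, 'y': 78}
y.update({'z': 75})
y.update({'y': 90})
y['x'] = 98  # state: {'c': 44, 'b': 20, 'y': 90, 'z': 75, 'x': 98}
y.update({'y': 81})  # {'c': 44, 'b': 20, 'y': 81, 'z': 75, 'x': 98}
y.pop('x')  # 98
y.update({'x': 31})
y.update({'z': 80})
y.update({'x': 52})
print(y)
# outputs {'c': 44, 'b': 20, 'y': 81, 'z': 80, 'x': 52}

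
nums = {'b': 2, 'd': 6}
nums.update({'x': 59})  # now {'b': 2, 'd': 6, 'x': 59}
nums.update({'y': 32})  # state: {'b': 2, 'd': 6, 'x': 59, 'y': 32}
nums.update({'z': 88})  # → {'b': 2, 'd': 6, 'x': 59, 'y': 32, 'z': 88}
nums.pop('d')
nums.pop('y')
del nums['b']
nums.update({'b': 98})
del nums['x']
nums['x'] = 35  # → {'z': 88, 'b': 98, 'x': 35}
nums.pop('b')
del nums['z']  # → {'x': 35}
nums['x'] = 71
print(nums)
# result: {'x': 71}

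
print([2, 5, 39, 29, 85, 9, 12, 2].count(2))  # 2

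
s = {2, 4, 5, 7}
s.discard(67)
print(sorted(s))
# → [2, 4, 5, 7]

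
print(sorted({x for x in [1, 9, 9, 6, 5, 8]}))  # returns [1, 5, 6, 8, 9]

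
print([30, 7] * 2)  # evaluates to [30, 7, 30, 7]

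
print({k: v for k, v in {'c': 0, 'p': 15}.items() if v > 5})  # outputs {'p': 15}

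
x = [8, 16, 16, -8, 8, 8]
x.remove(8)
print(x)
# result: [16, 16, -8, 8, 8]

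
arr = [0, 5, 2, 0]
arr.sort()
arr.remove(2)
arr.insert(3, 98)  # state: [0, 0, 5, 98]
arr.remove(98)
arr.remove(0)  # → [0, 5]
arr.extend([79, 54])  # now [0, 5, 79, 54]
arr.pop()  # 54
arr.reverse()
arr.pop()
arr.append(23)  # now [79, 5, 23]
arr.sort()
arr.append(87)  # [5, 23, 79, 87]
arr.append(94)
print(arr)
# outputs [5, 23, 79, 87, 94]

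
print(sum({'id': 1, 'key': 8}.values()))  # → 9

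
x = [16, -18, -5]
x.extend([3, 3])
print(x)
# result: [16, -18, -5, 3, 3]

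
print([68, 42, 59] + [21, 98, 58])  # [68, 42, 59, 21, 98, 58]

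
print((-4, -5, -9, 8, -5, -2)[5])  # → -2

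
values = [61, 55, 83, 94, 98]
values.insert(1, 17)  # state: [61, 17, 55, 83, 94, 98]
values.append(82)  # [61, 17, 55, 83, 94, 98, 82]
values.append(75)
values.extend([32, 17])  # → [61, 17, 55, 83, 94, 98, 82, 75, 32, 17]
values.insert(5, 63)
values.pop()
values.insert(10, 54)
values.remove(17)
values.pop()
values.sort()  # [32, 55, 61, 63, 75, 82, 83, 94, 98]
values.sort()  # [32, 55, 61, 63, 75, 82, 83, 94, 98]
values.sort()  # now [32, 55, 61, 63, 75, 82, 83, 94, 98]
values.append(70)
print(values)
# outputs [32, 55, 61, 63, 75, 82, 83, 94, 98, 70]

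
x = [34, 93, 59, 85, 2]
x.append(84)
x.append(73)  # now [34, 93, 59, 85, 2, 84, 73]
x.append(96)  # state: [34, 93, 59, 85, 2, 84, 73, 96]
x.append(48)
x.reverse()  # [48, 96, 73, 84, 2, 85, 59, 93, 34]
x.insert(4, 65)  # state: [48, 96, 73, 84, 65, 2, 85, 59, 93, 34]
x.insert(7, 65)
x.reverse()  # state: [34, 93, 59, 65, 85, 2, 65, 84, 73, 96, 48]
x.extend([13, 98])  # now [34, 93, 59, 65, 85, 2, 65, 84, 73, 96, 48, 13, 98]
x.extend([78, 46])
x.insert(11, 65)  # [34, 93, 59, 65, 85, 2, 65, 84, 73, 96, 48, 65, 13, 98, 78, 46]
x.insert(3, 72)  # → [34, 93, 59, 72, 65, 85, 2, 65, 84, 73, 96, 48, 65, 13, 98, 78, 46]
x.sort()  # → [2, 13, 34, 46, 48, 59, 65, 65, 65, 72, 73, 78, 84, 85, 93, 96, 98]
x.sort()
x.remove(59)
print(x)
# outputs [2, 13, 34, 46, 48, 65, 65, 65, 72, 73, 78, 84, 85, 93, 96, 98]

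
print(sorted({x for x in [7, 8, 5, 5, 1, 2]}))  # [1, 2, 5, 7, 8]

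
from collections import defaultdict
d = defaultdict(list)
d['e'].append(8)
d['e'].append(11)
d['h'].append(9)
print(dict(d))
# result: {'e': [8, 11], 'h': [9]}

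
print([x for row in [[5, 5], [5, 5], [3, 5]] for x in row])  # [5, 5, 5, 5, 3, 5]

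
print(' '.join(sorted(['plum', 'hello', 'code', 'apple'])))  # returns apple code hello plum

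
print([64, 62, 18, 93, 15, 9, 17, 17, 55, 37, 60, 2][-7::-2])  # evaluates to [9, 93, 62]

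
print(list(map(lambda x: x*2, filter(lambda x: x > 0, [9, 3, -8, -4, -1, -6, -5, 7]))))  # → [18, 6, 14]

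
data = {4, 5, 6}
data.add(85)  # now {4, 5, 6, 85}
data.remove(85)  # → {4, 5, 6}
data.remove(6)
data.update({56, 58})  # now {4, 5, 56, 58}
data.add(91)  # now {4, 5, 56, 58, 91}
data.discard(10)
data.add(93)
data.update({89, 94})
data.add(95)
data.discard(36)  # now {4, 5, 56, 58, 89, 91, 93, 94, 95}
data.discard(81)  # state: {4, 5, 56, 58, 89, 91, 93, 94, 95}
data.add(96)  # {4, 5, 56, 58, 89, 91, 93, 94, 95, 96}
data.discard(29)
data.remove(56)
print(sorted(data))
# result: [4, 5, 58, 89, 91, 93, 94, 95, 96]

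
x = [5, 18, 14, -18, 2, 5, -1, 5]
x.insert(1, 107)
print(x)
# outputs [5, 107, 18, 14, -18, 2, 5, -1, 5]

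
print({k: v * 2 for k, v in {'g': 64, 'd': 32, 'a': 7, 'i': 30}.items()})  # {'g': 128, 'd': 64, 'a': 14, 'i': 60}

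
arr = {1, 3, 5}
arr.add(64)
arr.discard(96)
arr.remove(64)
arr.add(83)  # {1, 3, 5, 83}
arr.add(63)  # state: {1, 3, 5, 63, 83}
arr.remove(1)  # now {3, 5, 63, 83}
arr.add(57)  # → {3, 5, 57, 63, 83}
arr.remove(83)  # {3, 5, 57, 63}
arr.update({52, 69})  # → {3, 5, 52, 57, 63, 69}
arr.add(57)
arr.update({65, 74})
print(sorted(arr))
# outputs [3, 5, 52, 57, 63, 65, 69, 74]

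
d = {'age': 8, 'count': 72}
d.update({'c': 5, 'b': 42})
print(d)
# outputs {'age': 8, 'count': 72, 'c': 5, 'b': 42}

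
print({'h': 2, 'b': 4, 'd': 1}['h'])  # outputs 2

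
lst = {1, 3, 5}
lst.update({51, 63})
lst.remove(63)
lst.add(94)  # {1, 3, 5, 51, 94}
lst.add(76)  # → {1, 3, 5, 51, 76, 94}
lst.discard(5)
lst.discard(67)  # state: {1, 3, 51, 76, 94}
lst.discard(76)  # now {1, 3, 51, 94}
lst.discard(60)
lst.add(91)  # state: {1, 3, 51, 91, 94}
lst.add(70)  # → {1, 3, 51, 70, 91, 94}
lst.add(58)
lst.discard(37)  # {1, 3, 51, 58, 70, 91, 94}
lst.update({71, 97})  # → {1, 3, 51, 58, 70, 71, 91, 94, 97}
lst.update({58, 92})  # {1, 3, 51, 58, 70, 71, 91, 92, 94, 97}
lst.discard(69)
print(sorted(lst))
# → [1, 3, 51, 58, 70, 71, 91, 92, 94, 97]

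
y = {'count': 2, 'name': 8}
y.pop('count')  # 2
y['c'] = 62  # {'name': 8, 'c': 62}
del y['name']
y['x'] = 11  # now {'c': 62, 'x': 11}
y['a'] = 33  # {'c': 62, 'x': 11, 'a': 33}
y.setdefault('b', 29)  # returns 29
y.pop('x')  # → 11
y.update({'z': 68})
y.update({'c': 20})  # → {'c': 20, 'a': 33, 'b': 29, 'z': 68}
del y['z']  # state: {'c': 20, 'a': 33, 'b': 29}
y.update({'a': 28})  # {'c': 20, 'a': 28, 'b': 29}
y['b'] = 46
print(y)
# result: {'c': 20, 'a': 28, 'b': 46}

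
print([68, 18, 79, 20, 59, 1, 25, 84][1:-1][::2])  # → [18, 20, 1]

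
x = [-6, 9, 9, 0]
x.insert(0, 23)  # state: [23, -6, 9, 9, 0]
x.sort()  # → [-6, 0, 9, 9, 23]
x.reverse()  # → [23, 9, 9, 0, -6]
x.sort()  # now [-6, 0, 9, 9, 23]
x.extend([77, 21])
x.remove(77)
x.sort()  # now [-6, 0, 9, 9, 21, 23]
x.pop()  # 23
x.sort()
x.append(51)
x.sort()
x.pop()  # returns 51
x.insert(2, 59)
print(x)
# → [-6, 0, 59, 9, 9, 21]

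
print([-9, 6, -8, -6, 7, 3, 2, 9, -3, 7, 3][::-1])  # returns [3, 7, -3, 9, 2, 3, 7, -6, -8, 6, -9]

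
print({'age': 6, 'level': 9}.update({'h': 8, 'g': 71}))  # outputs None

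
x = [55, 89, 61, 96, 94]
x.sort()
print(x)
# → [55, 61, 89, 94, 96]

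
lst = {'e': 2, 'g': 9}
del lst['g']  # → {'e': 2}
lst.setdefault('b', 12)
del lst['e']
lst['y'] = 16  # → {'b': 12, 'y': 16}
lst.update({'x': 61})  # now {'b': 12, 'y': 16, 'x': 61}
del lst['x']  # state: {'b': 12, 'y': 16}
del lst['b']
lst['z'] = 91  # {'y': 16, 'z': 91}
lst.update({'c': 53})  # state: {'y': 16, 'z': 91, 'c': 53}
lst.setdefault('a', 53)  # 53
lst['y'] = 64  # {'y': 64, 'z': 91, 'c': 53, 'a': 53}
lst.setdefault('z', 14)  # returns 91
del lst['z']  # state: {'y': 64, 'c': 53, 'a': 53}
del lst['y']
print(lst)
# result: {'c': 53, 'a': 53}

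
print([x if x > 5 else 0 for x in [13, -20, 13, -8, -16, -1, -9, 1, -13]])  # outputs [13, 0, 13, 0, 0, 0, 0, 0, 0]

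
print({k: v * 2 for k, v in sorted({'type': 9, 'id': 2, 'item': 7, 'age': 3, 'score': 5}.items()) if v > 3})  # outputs {'item': 14, 'score': 10, 'type': 18}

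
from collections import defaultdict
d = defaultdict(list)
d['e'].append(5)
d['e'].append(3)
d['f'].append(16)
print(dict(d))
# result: {'e': [5, 3], 'f': [16]}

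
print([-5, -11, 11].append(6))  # None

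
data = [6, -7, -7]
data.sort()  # [-7, -7, 6]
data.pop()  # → 6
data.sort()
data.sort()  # [-7, -7]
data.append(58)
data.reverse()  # [58, -7, -7]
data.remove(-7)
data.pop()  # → -7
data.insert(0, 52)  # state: [52, 58]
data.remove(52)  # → [58]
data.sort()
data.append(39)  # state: [58, 39]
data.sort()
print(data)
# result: [39, 58]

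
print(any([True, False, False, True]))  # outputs True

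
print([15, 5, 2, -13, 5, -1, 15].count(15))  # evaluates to 2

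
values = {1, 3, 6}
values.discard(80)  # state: {1, 3, 6}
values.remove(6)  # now {1, 3}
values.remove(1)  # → {3}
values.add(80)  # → {3, 80}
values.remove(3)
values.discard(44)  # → {80}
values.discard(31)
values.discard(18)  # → {80}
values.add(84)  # {80, 84}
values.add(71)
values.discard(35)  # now {71, 80, 84}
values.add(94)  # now {71, 80, 84, 94}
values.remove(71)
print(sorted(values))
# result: [80, 84, 94]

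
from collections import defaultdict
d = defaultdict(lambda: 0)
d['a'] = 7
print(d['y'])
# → 0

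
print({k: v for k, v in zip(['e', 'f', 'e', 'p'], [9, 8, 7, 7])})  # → {'e': 7, 'f': 8, 'p': 7}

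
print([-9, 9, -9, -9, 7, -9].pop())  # -9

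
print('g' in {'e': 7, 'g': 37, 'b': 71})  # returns True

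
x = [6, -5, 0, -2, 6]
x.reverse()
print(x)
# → [6, -2, 0, -5, 6]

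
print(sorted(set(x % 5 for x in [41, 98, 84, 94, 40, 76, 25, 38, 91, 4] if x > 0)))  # [0, 1, 3, 4]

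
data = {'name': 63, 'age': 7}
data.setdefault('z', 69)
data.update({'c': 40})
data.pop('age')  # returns 7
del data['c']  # {'name': 63, 'z': 69}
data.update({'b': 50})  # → {'name': 63, 'z': 69, 'b': 50}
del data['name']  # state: {'z': 69, 'b': 50}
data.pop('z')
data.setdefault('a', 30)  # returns 30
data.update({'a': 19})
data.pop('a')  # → 19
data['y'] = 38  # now {'b': 50, 'y': 38}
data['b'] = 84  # {'b': 84, 'y': 38}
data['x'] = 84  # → {'b': 84, 'y': 38, 'x': 84}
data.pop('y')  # 38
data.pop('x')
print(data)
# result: {'b': 84}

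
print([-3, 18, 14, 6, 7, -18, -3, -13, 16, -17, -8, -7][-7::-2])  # [-18, 6, 18]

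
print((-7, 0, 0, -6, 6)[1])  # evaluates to 0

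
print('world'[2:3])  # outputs r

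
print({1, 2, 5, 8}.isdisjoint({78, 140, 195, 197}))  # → True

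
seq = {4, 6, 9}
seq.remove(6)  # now {4, 9}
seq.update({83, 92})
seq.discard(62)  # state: {4, 9, 83, 92}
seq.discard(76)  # {4, 9, 83, 92}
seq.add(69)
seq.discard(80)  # {4, 9, 69, 83, 92}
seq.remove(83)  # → {4, 9, 69, 92}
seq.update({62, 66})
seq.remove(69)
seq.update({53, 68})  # {4, 9, 53, 62, 66, 68, 92}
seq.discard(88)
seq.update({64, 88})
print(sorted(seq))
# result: [4, 9, 53, 62, 64, 66, 68, 88, 92]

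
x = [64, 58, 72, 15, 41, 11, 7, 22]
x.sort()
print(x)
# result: [7, 11, 15, 22, 41, 58, 64, 72]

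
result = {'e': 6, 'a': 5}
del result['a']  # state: {'e': 6}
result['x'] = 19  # {'e': 6, 'x': 19}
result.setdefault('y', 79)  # 79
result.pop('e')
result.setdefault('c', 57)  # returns 57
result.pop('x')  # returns 19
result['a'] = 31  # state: {'y': 79, 'c': 57, 'a': 31}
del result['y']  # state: {'c': 57, 'a': 31}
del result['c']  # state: {'a': 31}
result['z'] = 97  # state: {'a': 31, 'z': 97}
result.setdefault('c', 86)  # 86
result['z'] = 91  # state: {'a': 31, 'z': 91, 'c': 86}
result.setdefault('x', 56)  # 56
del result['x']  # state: {'a': 31, 'z': 91, 'c': 86}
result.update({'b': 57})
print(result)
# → {'a': 31, 'z': 91, 'c': 86, 'b': 57}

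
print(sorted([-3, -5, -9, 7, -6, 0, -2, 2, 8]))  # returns [-9, -6, -5, -3, -2, 0, 2, 7, 8]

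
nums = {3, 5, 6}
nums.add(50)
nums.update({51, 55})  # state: {3, 5, 6, 50, 51, 55}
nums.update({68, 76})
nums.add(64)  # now {3, 5, 6, 50, 51, 55, 64, 68, 76}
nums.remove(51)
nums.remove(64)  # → {3, 5, 6, 50, 55, 68, 76}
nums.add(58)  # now {3, 5, 6, 50, 55, 58, 68, 76}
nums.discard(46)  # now {3, 5, 6, 50, 55, 58, 68, 76}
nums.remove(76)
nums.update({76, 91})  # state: {3, 5, 6, 50, 55, 58, 68, 76, 91}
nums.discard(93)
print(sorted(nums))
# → [3, 5, 6, 50, 55, 58, 68, 76, 91]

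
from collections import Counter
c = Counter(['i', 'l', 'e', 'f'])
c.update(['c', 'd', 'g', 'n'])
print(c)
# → Counter({'i': 1, 'l': 1, 'e': 1, 'f': 1, 'c': 1, 'd': 1, 'g': 1, 'n': 1})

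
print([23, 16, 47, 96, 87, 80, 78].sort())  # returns None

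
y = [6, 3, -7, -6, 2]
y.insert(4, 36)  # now [6, 3, -7, -6, 36, 2]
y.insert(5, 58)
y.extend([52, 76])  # [6, 3, -7, -6, 36, 58, 2, 52, 76]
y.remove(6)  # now [3, -7, -6, 36, 58, 2, 52, 76]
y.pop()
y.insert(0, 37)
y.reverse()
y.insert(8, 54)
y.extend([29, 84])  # [52, 2, 58, 36, -6, -7, 3, 37, 54, 29, 84]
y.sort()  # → [-7, -6, 2, 3, 29, 36, 37, 52, 54, 58, 84]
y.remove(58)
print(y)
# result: [-7, -6, 2, 3, 29, 36, 37, 52, 54, 84]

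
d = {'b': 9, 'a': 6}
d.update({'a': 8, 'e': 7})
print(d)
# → {'b': 9, 'a': 8, 'e': 7}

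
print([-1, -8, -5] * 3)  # [-1, -8, -5, -1, -8, -5, -1, -8, -5]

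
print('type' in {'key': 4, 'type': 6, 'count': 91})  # True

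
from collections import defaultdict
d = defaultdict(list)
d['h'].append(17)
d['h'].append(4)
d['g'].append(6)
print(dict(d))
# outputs {'h': [17, 4], 'g': [6]}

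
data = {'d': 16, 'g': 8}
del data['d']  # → {'g': 8}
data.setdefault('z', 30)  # 30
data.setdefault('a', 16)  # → 16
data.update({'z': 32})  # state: {'g': 8, 'z': 32, 'a': 16}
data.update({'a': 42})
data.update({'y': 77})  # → {'g': 8, 'z': 32, 'a': 42, 'y': 77}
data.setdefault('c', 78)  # 78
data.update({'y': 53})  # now {'g': 8, 'z': 32, 'a': 42, 'y': 53, 'c': 78}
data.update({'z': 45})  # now {'g': 8, 'z': 45, 'a': 42, 'y': 53, 'c': 78}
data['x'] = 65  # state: {'g': 8, 'z': 45, 'a': 42, 'y': 53, 'c': 78, 'x': 65}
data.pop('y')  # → 53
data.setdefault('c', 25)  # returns 78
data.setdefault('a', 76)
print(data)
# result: {'g': 8, 'z': 45, 'a': 42, 'c': 78, 'x': 65}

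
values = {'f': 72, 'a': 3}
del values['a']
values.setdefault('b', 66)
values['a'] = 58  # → {'f': 72, 'b': 66, 'a': 58}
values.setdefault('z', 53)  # 53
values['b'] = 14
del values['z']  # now {'f': 72, 'b': 14, 'a': 58}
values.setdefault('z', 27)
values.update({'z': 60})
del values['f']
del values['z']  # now {'b': 14, 'a': 58}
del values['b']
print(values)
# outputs {'a': 58}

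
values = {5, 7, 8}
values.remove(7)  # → {5, 8}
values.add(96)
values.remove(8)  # {5, 96}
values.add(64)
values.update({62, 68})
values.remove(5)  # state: {62, 64, 68, 96}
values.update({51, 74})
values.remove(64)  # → {51, 62, 68, 74, 96}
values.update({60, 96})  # {51, 60, 62, 68, 74, 96}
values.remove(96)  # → {51, 60, 62, 68, 74}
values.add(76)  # {51, 60, 62, 68, 74, 76}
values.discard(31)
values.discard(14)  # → {51, 60, 62, 68, 74, 76}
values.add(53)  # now {51, 53, 60, 62, 68, 74, 76}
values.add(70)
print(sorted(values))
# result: [51, 53, 60, 62, 68, 70, 74, 76]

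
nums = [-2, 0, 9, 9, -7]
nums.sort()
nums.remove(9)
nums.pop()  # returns 9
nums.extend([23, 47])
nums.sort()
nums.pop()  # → 47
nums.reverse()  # [23, 0, -2, -7]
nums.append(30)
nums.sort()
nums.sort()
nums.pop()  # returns 30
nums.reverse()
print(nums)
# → [23, 0, -2, -7]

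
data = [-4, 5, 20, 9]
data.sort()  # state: [-4, 5, 9, 20]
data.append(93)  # [-4, 5, 9, 20, 93]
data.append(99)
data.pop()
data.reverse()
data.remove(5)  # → [93, 20, 9, -4]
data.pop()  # -4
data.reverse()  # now [9, 20, 93]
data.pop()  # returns 93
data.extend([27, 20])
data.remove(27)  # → [9, 20, 20]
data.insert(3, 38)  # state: [9, 20, 20, 38]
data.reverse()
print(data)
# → [38, 20, 20, 9]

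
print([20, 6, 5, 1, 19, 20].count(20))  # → 2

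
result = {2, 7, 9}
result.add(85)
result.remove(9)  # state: {2, 7, 85}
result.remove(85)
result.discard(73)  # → {2, 7}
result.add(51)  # {2, 7, 51}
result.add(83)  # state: {2, 7, 51, 83}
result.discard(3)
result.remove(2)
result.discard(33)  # {7, 51, 83}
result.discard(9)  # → {7, 51, 83}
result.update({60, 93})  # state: {7, 51, 60, 83, 93}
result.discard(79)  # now {7, 51, 60, 83, 93}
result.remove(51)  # {7, 60, 83, 93}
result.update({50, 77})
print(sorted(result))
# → [7, 50, 60, 77, 83, 93]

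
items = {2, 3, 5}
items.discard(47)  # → {2, 3, 5}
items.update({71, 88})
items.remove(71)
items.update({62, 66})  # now {2, 3, 5, 62, 66, 88}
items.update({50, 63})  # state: {2, 3, 5, 50, 62, 63, 66, 88}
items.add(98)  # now {2, 3, 5, 50, 62, 63, 66, 88, 98}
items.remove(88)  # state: {2, 3, 5, 50, 62, 63, 66, 98}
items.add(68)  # {2, 3, 5, 50, 62, 63, 66, 68, 98}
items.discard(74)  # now {2, 3, 5, 50, 62, 63, 66, 68, 98}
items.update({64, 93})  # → {2, 3, 5, 50, 62, 63, 64, 66, 68, 93, 98}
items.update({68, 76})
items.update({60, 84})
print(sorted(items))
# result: [2, 3, 5, 50, 60, 62, 63, 64, 66, 68, 76, 84, 93, 98]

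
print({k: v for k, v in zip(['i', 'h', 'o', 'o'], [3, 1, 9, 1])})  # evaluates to {'i': 3, 'h': 1, 'o': 1}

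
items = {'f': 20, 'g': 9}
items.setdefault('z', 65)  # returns 65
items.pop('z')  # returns 65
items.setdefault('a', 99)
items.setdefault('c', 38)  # 38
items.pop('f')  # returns 20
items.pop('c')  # 38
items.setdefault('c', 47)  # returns 47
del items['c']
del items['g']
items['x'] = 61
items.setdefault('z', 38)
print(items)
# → {'a': 99, 'x': 61, 'z': 38}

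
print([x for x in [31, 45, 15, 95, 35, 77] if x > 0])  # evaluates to [31, 45, 15, 95, 35, 77]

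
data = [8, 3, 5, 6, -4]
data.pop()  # -4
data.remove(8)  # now [3, 5, 6]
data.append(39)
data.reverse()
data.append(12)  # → [39, 6, 5, 3, 12]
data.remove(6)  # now [39, 5, 3, 12]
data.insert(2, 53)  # [39, 5, 53, 3, 12]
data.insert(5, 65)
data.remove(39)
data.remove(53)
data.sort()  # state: [3, 5, 12, 65]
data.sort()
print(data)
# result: [3, 5, 12, 65]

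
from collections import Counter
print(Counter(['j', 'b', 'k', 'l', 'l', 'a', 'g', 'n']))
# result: Counter({'l': 2, 'j': 1, 'b': 1, 'k': 1, 'a': 1, 'g': 1, 'n': 1})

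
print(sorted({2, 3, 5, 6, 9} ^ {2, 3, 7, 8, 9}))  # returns [5, 6, 7, 8]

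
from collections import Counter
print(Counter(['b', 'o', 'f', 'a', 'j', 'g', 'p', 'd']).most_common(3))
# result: [('b', 1), ('o', 1), ('f', 1)]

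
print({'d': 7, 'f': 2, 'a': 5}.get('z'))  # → None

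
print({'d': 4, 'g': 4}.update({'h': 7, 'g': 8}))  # None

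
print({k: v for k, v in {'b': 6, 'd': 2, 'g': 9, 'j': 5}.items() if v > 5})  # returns {'b': 6, 'g': 9}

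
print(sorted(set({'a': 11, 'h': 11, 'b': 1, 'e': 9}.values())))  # [1, 9, 11]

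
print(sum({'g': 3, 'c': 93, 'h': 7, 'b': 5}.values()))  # 108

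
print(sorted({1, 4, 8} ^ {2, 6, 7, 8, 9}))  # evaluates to [1, 2, 4, 6, 7, 9]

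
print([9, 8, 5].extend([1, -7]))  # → None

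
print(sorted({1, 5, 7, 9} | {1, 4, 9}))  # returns [1, 4, 5, 7, 9]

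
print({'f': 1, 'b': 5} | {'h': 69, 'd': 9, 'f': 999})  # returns {'f': 999, 'b': 5, 'h': 69, 'd': 9}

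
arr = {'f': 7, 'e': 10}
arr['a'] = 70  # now {'f': 7, 'e': 10, 'a': 70}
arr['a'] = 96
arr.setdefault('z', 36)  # 36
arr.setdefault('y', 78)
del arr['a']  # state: {'f': 7, 'e': 10, 'z': 36, 'y': 78}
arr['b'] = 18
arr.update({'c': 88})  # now {'f': 7, 'e': 10, 'z': 36, 'y': 78, 'b': 18, 'c': 88}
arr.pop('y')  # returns 78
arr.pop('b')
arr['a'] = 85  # {'f': 7, 'e': 10, 'z': 36, 'c': 88, 'a': 85}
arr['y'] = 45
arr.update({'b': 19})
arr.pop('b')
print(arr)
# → {'f': 7, 'e': 10, 'z': 36, 'c': 88, 'a': 85, 'y': 45}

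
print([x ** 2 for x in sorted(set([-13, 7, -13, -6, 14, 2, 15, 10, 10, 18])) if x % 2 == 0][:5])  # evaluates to [36, 4, 100, 196, 324]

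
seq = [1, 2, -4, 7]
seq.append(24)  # [1, 2, -4, 7, 24]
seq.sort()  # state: [-4, 1, 2, 7, 24]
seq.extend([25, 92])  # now [-4, 1, 2, 7, 24, 25, 92]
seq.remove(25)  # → [-4, 1, 2, 7, 24, 92]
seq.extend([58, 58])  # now [-4, 1, 2, 7, 24, 92, 58, 58]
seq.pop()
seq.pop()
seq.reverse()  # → [92, 24, 7, 2, 1, -4]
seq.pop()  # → -4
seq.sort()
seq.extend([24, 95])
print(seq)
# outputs [1, 2, 7, 24, 92, 24, 95]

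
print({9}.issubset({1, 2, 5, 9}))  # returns True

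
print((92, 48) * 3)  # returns (92, 48, 92, 48, 92, 48)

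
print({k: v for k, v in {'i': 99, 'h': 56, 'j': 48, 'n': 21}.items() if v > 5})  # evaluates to {'i': 99, 'h': 56, 'j': 48, 'n': 21}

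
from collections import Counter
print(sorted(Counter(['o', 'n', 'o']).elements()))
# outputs ['n', 'o', 'o']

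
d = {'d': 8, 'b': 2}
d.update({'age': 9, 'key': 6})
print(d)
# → {'d': 8, 'b': 2, 'age': 9, 'key': 6}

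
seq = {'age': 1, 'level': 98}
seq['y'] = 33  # {'age': 1, 'level': 98, 'y': 33}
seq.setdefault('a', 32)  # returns 32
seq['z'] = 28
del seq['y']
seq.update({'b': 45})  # {'age': 1, 'level': 98, 'a': 32, 'z': 28, 'b': 45}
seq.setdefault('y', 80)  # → 80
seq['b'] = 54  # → {'age': 1, 'level': 98, 'a': 32, 'z': 28, 'b': 54, 'y': 80}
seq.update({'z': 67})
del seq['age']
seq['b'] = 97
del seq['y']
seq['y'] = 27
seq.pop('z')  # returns 67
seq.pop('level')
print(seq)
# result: {'a': 32, 'b': 97, 'y': 27}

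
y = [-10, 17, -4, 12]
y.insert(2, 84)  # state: [-10, 17, 84, -4, 12]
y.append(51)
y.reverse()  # [51, 12, -4, 84, 17, -10]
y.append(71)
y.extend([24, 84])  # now [51, 12, -4, 84, 17, -10, 71, 24, 84]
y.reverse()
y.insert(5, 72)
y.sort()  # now [-10, -4, 12, 17, 24, 51, 71, 72, 84, 84]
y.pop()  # 84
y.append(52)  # [-10, -4, 12, 17, 24, 51, 71, 72, 84, 52]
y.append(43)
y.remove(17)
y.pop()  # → 43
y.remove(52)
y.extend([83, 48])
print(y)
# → [-10, -4, 12, 24, 51, 71, 72, 84, 83, 48]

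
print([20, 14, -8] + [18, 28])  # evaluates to [20, 14, -8, 18, 28]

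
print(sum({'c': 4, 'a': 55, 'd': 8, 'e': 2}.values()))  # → 69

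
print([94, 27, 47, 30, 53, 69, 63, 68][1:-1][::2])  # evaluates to [27, 30, 69]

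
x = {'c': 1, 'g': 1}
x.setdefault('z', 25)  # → 25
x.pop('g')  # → 1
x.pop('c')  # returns 1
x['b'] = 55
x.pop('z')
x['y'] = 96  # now {'b': 55, 'y': 96}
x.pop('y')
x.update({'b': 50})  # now {'b': 50}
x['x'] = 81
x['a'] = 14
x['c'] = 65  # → {'b': 50, 'x': 81, 'a': 14, 'c': 65}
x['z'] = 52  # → {'b': 50, 'x': 81, 'a': 14, 'c': 65, 'z': 52}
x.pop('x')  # 81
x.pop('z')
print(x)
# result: {'b': 50, 'a': 14, 'c': 65}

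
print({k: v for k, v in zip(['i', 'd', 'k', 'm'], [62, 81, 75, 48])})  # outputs {'i': 62, 'd': 81, 'k': 75, 'm': 48}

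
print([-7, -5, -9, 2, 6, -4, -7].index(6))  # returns 4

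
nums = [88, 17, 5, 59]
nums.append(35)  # [88, 17, 5, 59, 35]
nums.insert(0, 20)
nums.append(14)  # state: [20, 88, 17, 5, 59, 35, 14]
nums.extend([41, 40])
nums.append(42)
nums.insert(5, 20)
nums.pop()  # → 42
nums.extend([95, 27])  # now [20, 88, 17, 5, 59, 20, 35, 14, 41, 40, 95, 27]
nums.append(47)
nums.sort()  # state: [5, 14, 17, 20, 20, 27, 35, 40, 41, 47, 59, 88, 95]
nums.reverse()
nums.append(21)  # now [95, 88, 59, 47, 41, 40, 35, 27, 20, 20, 17, 14, 5, 21]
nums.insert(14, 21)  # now [95, 88, 59, 47, 41, 40, 35, 27, 20, 20, 17, 14, 5, 21, 21]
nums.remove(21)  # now [95, 88, 59, 47, 41, 40, 35, 27, 20, 20, 17, 14, 5, 21]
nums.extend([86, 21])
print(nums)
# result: [95, 88, 59, 47, 41, 40, 35, 27, 20, 20, 17, 14, 5, 21, 86, 21]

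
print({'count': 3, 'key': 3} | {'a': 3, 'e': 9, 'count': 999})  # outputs {'count': 999, 'key': 3, 'a': 3, 'e': 9}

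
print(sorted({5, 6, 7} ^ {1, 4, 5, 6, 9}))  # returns [1, 4, 7, 9]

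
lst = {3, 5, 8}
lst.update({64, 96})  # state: {3, 5, 8, 64, 96}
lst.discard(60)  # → {3, 5, 8, 64, 96}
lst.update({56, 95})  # {3, 5, 8, 56, 64, 95, 96}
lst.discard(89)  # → {3, 5, 8, 56, 64, 95, 96}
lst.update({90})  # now {3, 5, 8, 56, 64, 90, 95, 96}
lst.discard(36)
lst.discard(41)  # {3, 5, 8, 56, 64, 90, 95, 96}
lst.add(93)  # {3, 5, 8, 56, 64, 90, 93, 95, 96}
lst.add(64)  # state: {3, 5, 8, 56, 64, 90, 93, 95, 96}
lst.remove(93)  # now {3, 5, 8, 56, 64, 90, 95, 96}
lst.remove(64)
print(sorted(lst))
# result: [3, 5, 8, 56, 90, 95, 96]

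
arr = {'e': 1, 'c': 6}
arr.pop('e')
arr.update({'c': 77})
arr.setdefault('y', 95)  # 95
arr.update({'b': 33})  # {'c': 77, 'y': 95, 'b': 33}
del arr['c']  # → {'y': 95, 'b': 33}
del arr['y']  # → {'b': 33}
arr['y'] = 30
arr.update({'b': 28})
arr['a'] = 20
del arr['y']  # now {'b': 28, 'a': 20}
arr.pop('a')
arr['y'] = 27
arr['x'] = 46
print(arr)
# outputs {'b': 28, 'y': 27, 'x': 46}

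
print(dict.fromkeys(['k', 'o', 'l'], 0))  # {'k': 0, 'o': 0, 'l': 0}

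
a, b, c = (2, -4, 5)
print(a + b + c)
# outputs 3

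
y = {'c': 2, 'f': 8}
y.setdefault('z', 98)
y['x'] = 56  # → {'c': 2, 'f': 8, 'z': 98, 'x': 56}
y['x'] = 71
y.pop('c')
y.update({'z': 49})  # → {'f': 8, 'z': 49, 'x': 71}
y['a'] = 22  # {'f': 8, 'z': 49, 'x': 71, 'a': 22}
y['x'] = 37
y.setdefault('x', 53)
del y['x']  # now {'f': 8, 'z': 49, 'a': 22}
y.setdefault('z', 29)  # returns 49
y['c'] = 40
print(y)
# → {'f': 8, 'z': 49, 'a': 22, 'c': 40}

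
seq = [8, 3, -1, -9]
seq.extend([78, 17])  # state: [8, 3, -1, -9, 78, 17]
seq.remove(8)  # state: [3, -1, -9, 78, 17]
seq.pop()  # 17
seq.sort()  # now [-9, -1, 3, 78]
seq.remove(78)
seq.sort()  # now [-9, -1, 3]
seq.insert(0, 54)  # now [54, -9, -1, 3]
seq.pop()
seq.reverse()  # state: [-1, -9, 54]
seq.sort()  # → [-9, -1, 54]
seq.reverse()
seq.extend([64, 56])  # [54, -1, -9, 64, 56]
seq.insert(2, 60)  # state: [54, -1, 60, -9, 64, 56]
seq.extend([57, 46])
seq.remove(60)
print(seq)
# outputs [54, -1, -9, 64, 56, 57, 46]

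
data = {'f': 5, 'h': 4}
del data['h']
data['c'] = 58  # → {'f': 5, 'c': 58}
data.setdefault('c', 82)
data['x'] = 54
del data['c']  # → {'f': 5, 'x': 54}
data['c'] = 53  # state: {'f': 5, 'x': 54, 'c': 53}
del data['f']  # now {'x': 54, 'c': 53}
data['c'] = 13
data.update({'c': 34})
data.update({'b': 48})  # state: {'x': 54, 'c': 34, 'b': 48}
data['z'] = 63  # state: {'x': 54, 'c': 34, 'b': 48, 'z': 63}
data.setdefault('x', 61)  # 54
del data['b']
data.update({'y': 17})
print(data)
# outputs {'x': 54, 'c': 34, 'z': 63, 'y': 17}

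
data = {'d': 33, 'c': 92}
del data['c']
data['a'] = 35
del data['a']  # {'d': 33}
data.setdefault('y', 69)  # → 69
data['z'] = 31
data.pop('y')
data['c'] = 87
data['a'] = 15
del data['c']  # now {'d': 33, 'z': 31, 'a': 15}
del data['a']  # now {'d': 33, 'z': 31}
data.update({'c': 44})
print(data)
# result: {'d': 33, 'z': 31, 'c': 44}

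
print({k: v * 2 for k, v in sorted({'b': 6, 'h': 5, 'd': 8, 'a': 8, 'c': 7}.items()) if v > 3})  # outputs {'a': 16, 'b': 12, 'c': 14, 'd': 16, 'h': 10}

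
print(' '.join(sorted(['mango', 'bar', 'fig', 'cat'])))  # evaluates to bar cat fig mango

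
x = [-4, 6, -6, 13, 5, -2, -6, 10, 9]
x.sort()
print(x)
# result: [-6, -6, -4, -2, 5, 6, 9, 10, 13]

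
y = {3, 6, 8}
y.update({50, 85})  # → {3, 6, 8, 50, 85}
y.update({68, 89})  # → {3, 6, 8, 50, 68, 85, 89}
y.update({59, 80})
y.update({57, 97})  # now {3, 6, 8, 50, 57, 59, 68, 80, 85, 89, 97}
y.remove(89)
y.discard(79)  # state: {3, 6, 8, 50, 57, 59, 68, 80, 85, 97}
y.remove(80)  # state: {3, 6, 8, 50, 57, 59, 68, 85, 97}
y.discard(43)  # {3, 6, 8, 50, 57, 59, 68, 85, 97}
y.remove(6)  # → {3, 8, 50, 57, 59, 68, 85, 97}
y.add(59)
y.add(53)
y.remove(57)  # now {3, 8, 50, 53, 59, 68, 85, 97}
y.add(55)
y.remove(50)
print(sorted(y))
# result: [3, 8, 53, 55, 59, 68, 85, 97]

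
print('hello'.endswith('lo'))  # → True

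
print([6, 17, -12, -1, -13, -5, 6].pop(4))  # -13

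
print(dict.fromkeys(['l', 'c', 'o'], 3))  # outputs {'l': 3, 'c': 3, 'o': 3}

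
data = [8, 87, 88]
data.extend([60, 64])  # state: [8, 87, 88, 60, 64]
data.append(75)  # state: [8, 87, 88, 60, 64, 75]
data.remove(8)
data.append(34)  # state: [87, 88, 60, 64, 75, 34]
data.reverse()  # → [34, 75, 64, 60, 88, 87]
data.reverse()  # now [87, 88, 60, 64, 75, 34]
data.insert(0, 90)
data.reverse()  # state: [34, 75, 64, 60, 88, 87, 90]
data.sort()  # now [34, 60, 64, 75, 87, 88, 90]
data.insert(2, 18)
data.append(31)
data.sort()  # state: [18, 31, 34, 60, 64, 75, 87, 88, 90]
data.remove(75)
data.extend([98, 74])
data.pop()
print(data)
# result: [18, 31, 34, 60, 64, 87, 88, 90, 98]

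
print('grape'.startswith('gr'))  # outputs True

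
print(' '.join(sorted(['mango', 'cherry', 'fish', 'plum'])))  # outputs cherry fish mango plum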